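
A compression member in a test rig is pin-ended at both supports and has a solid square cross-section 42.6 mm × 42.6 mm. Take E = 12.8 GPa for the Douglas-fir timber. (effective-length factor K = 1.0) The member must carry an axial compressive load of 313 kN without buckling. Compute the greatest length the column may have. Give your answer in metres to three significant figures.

L_max ≈ 0.333 m

I = a⁴/12 = 42.6⁴/12 = 2.744×10^5 mm⁴
I = 2.744×10^-7 m⁴
At the buckling limit P_cr = P = 3.130×10^5 N
From P_cr = π²EI/(K·L)²:  L = (1/K)·√(π²EI/P_cr) = (1/1)·√(π²×1.28×10^10×2.744×10^-7/3.130×10^5)
L = 0.333 m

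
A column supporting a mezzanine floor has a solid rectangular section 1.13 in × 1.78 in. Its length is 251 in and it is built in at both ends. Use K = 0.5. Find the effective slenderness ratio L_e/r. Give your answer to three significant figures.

λ ≈ 385

For a rectangle r_min = b/√12 = 1.13/√12 = 0.3262 in
L_e = K·L = 0.5 × 251 = 125.5 in
λ = L_e / r_min = 125.50 / 0.3262 = 385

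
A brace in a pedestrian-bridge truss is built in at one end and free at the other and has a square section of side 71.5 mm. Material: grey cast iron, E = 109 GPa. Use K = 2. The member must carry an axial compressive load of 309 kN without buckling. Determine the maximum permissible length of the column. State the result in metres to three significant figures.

L_max ≈ 1.38 m

I = a⁴/12 = 71.5⁴/12 = 2.178×10^6 mm⁴
I = 2.178×10^-6 m⁴
At the buckling limit P_cr = P = 3.090×10^5 N
From P_cr = π²EI/(K·L)²:  L = (1/K)·√(π²EI/P_cr) = (1/2)·√(π²×1.09×10^11×2.178×10^-6/3.090×10^5)
L = 1.38 m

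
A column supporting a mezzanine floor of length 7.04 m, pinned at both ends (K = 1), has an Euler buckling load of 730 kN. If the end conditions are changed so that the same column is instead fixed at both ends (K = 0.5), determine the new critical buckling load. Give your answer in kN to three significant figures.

P_cr ≈ 2920 kN

P_cr ∝ 1/K², so P_cr,new = P_cr,old × (K_old/K_new)² = 730 × (1/0.5)²
= 730 × 4.000 = 2920 kN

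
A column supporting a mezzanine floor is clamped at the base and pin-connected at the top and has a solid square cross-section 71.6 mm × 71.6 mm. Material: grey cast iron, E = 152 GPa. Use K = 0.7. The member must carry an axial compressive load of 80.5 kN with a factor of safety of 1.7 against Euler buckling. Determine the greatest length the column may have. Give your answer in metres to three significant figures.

L_max ≈ 7.00 m

I = a⁴/12 = 71.6⁴/12 = 2.190×10^6 mm⁴
I = 2.190×10^-6 m⁴
Required critical load P_cr = n·P = 1.7 × 80.5 = 136.8 kN = 1.369×10^5 N
From P_cr = π²EI/(K·L)²:  L = (1/K)·√(π²EI/P_cr) = (1/0.7)·√(π²×1.52×10^11×2.190×10^-6/1.369×10^5)
L = 7.00 m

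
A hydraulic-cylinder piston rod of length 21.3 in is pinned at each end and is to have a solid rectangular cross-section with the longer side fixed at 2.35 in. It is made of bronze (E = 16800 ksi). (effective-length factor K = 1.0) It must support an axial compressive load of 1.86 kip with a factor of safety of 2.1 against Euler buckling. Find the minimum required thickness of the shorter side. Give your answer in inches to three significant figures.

Required P_cr = n·P = 2.1 × 1.86 = 3.906 kip
L_e = K·L = 1 × 21.3 = 21.30 in
Required I = P_cr·L_e²/(π²E) = 3.906×10^3 × 21.30² / (π² × 1.68×10^7) = 1.069×10^-2 in⁴
Rectangle, weak axis: I_min = h·b³/12 with h = 2.35 in fixed  ⇒  b = (12I/h)^(1/3) = 0.379 in

b ≈ 0.379 in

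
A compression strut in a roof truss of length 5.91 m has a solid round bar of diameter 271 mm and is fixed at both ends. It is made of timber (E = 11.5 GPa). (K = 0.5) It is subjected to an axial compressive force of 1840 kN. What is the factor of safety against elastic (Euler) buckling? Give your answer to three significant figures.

I = πd⁴/64 = π×271⁴/64 = 2.648×10^8 mm⁴
I = 2.648×10^8 mm⁴ = 2.648×10^-4 m⁴
Effective length L_e = K·L = 0.5 × 5.91 = 2.955 m
P_cr = π²EI / L_e² = π² × 11.5×10⁹ × 2.648×10^-4 / 2.955² = 3.441×10^6 N
Factor of safety n = P_cr / P = 3441.4 / 1840 = 1.87

n ≈ 1.87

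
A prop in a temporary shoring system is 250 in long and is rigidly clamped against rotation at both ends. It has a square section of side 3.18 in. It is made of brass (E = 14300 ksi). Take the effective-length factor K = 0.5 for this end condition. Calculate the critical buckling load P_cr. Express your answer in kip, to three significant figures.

P_cr ≈ 77.0 kip

I = a⁴/12 = 3.18⁴/12 = 8.522 in⁴
Effective length L_e = K·L = 0.5 × 250 = 125.0 in
P_cr = π²EI / L_e² = π² × 14300×10³ × 8.522 / 125.0² = 7.697×10^4 lb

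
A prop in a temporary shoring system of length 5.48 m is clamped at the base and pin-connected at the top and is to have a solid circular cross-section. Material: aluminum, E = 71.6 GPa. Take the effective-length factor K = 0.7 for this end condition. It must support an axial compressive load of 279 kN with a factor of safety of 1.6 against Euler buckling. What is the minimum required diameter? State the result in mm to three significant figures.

d ≈ 117 mm

Required P_cr = n·P = 1.6 × 279 = 446.4 kN
L_e = K·L = 0.7 × 5.48 = 3.836 m
Required I = P_cr·L_e²/(π²E) = 4.464×10^5 × 3.836² / (π² × 7.16×10^10) = 9.295×10^-6 m⁴
I_req = 9.295×10^6 mm⁴
Solid circle: I = πd⁴/64  ⇒  d = (64I/π)^(1/4) = (64×9.295×10^6/π)^(1/4) = 117 mm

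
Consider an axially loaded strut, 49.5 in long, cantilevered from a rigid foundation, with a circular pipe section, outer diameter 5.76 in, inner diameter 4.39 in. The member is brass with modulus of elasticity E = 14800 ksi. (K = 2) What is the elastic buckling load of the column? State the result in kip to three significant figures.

d_o = 5.76 in, d_i = 4.39 in
I = π(d_o⁴ − d_i⁴)/64 = π(5.76⁴ − 4.390⁴)/64 = 35.80 in⁴
Effective length L_e = K·L = 2 × 49.5 = 99.00 in
P_cr = π²EI / L_e² = π² × 14800×10³ × 35.80 / 99.00² = 5.336×10^5 lb

P_cr ≈ 534 kip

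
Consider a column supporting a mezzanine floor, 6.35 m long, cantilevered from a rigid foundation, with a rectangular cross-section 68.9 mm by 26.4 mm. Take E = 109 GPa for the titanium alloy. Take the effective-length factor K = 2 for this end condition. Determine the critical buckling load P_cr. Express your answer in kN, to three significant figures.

P_cr ≈ 0.705 kN

Buckling occurs about the weak axis: I_min = h·b³/12 with b = 26.4 mm (the shorter side).
I_min = 68.9×26.4³/12 = 1.056×10^5 mm⁴
I = 1.056×10^5 mm⁴ = 1.056×10^-7 m⁴
Effective length L_e = K·L = 2 × 6.35 = 12.70 m
P_cr = π²EI / L_e² = π² × 109×10⁹ × 1.056×10^-7 / 12.70² = 704.6 N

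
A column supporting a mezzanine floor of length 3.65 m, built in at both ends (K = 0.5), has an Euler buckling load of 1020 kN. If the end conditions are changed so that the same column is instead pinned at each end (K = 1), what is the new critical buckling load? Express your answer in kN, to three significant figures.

P_cr ∝ 1/K², so P_cr,new = P_cr,old × (K_old/K_new)² = 1020 × (0.5/1)²
= 1020 × 0.2500 = 255 kN

P_cr ≈ 255 kN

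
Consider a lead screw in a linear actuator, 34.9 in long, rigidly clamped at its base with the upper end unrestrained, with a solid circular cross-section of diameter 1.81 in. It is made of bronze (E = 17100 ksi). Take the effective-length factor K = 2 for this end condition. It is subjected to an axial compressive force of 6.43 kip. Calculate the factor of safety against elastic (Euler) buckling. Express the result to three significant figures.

I = πd⁴/64 = π×1.81⁴/64 = 0.5268 in⁴
Effective length L_e = K·L = 2 × 34.9 = 69.80 in
P_cr = π²EI / L_e² = π² × 17100×10³ × 0.5268 / 69.80² = 1.825×10^4 lb
Factor of safety n = P_cr / P = 18.250 / 6.43 = 2.84

n ≈ 2.84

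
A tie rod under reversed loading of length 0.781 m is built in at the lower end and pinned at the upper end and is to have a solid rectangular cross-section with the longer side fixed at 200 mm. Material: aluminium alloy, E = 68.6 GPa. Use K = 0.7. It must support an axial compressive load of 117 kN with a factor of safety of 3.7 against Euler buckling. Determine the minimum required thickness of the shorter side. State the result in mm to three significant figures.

Required P_cr = n·P = 3.7 × 117 = 432.9 kN
L_e = K·L = 0.7 × 0.781 = 0.5467 m
Required I = P_cr·L_e²/(π²E) = 4.329×10^5 × 0.5467² / (π² × 6.86×10^10) = 1.911×10^-7 m⁴
I_req = 1.911×10^5 mm⁴
Rectangle, weak axis: I_min = h·b³/12 with h = 200 mm fixed  ⇒  b = (12I/h)^(1/3) = 22.5 mm

b ≈ 22.5 mm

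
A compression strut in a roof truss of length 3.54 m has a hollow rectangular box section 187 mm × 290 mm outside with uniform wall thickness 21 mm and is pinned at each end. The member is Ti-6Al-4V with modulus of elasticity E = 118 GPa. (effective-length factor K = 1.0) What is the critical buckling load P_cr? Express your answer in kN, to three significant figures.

P_cr ≈ 8830 kN

Inner dimensions: h_i = 290 − 2×21 = 248.0 mm, b_i = 187 − 2×21 = 145.0 mm
Weak-axis I_min = (h_o·b_o³ − h_i·b_i³)/12 with b_o = 187, b_i = 145.0 mm (shorter outer/inner sides).
I_min = (290×187³ − 248.0×145.0³)/12 = 9.503×10^7 mm⁴
I = 9.503×10^7 mm⁴ = 9.503×10^-5 m⁴
Effective length L_e = K·L = 1 × 3.54 = 3.540 m
P_cr = π²EI / L_e² = π² × 118×10⁹ × 9.503×10^-5 / 3.540² = 8.831×10^6 N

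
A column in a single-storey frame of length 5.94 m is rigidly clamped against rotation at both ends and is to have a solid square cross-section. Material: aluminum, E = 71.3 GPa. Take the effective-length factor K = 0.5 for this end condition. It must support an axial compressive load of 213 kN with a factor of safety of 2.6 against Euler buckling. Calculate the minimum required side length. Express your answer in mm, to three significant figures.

a ≈ 95.5 mm

Required P_cr = n·P = 2.6 × 213 = 553.8 kN
L_e = K·L = 0.5 × 5.94 = 2.970 m
Required I = P_cr·L_e²/(π²E) = 5.538×10^5 × 2.970² / (π² × 7.13×10^10) = 6.942×10^-6 m⁴
I_req = 6.942×10^6 mm⁴
Solid square: I = a⁴/12  ⇒  a = (12I)^(1/4) = (12×6.942×10^6)^(1/4) = 95.5 mm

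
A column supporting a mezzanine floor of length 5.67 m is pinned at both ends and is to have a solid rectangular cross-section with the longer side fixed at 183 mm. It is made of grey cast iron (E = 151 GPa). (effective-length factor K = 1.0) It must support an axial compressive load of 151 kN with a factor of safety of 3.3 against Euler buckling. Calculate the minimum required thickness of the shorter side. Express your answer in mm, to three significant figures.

b ≈ 89.0 mm

Required P_cr = n·P = 3.3 × 151 = 498.3 kN
L_e = K·L = 1 × 5.67 = 5.670 m
Required I = P_cr·L_e²/(π²E) = 4.983×10^5 × 5.670² / (π² × 1.51×10^11) = 1.075×10^-5 m⁴
I_req = 1.075×10^7 mm⁴
Rectangle, weak axis: I_min = h·b³/12 with h = 183 mm fixed  ⇒  b = (12I/h)^(1/3) = 89.0 mm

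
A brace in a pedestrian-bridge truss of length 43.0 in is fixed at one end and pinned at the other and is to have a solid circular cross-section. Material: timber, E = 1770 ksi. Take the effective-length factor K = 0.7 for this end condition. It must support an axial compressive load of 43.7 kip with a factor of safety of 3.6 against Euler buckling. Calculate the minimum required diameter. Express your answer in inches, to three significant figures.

Required P_cr = n·P = 3.6 × 43.7 = 157.3 kip
L_e = K·L = 0.7 × 43.0 = 30.10 in
Required I = P_cr·L_e²/(π²E) = 1.573×10^5 × 30.10² / (π² × 1.77×10^6) = 8.159 in⁴
Solid circle: I = πd⁴/64  ⇒  d = (64I/π)^(1/4) = (64×8.159/π)^(1/4) = 3.59 in

d ≈ 3.59 in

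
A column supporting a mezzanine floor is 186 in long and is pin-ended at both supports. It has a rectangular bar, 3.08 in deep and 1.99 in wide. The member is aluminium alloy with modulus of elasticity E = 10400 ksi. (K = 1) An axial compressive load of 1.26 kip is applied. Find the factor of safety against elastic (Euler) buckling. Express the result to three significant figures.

Buckling occurs about the weak axis: I_min = h·b³/12 with b = 1.99 in (the shorter side).
I_min = 3.08×1.99³/12 = 2.023 in⁴
Effective length L_e = K·L = 1 × 186 = 186.0 in
P_cr = π²EI / L_e² = π² × 10400×10³ × 2.023 / 186.0² = 6.001×10^3 lb
Factor of safety n = P_cr / P = 6.0012 / 1.26 = 4.76

n ≈ 4.76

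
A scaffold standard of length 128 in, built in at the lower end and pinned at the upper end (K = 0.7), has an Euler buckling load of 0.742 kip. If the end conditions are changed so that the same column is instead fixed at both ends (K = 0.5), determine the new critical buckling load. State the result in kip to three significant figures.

P_cr ≈ 1.45 kip

P_cr ∝ 1/K², so P_cr,new = P_cr,old × (K_old/K_new)² = 0.742 × (0.7/0.5)²
= 0.742 × 1.960 = 1.45 kip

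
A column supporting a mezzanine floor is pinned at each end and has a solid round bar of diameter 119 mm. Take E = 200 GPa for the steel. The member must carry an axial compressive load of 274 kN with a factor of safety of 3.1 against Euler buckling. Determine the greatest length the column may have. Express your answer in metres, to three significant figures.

L_max ≈ 4.78 m

I = πd⁴/64 = π×119⁴/64 = 9.844×10^6 mm⁴
I = 9.844×10^-6 m⁴
Required critical load P_cr = n·P = 3.1 × 274 = 849.4 kN = 8.494×10^5 N
From P_cr = π²EI/(K·L)²:  L = (1/K)·√(π²EI/P_cr) = (1/1)·√(π²×2.00×10^11×9.844×10^-6/8.494×10^5)
L = 4.78 m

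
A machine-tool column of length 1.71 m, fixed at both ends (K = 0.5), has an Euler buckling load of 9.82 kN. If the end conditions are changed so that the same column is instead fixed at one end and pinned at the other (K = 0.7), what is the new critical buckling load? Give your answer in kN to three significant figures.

P_cr ≈ 5.01 kN

P_cr ∝ 1/K², so P_cr,new = P_cr,old × (K_old/K_new)² = 9.82 × (0.5/0.7)²
= 9.82 × 0.5102 = 5.01 kN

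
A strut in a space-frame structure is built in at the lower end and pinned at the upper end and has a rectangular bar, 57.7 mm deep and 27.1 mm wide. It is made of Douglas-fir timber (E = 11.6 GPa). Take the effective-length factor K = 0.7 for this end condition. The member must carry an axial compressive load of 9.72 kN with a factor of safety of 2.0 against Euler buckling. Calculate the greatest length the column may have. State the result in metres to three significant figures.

Buckling occurs about the weak axis: I_min = h·b³/12 with b = 27.1 mm (the shorter side).
I_min = 57.7×27.1³/12 = 9.570×10^4 mm⁴
I = 9.570×10^-8 m⁴
Required critical load P_cr = n·P = 2.0 × 9.72 = 19.44 kN = 1.944×10^4 N
From P_cr = π²EI/(K·L)²:  L = (1/K)·√(π²EI/P_cr) = (1/0.7)·√(π²×1.16×10^10×9.570×10^-8/1.944×10^4)
L = 1.07 m

L_max ≈ 1.07 m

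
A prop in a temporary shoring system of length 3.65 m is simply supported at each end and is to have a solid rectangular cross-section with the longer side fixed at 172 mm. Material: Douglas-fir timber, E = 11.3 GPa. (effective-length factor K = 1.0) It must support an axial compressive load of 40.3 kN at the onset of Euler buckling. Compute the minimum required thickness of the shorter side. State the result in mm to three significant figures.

L_e = K·L = 1 × 3.65 = 3.650 m
Required I = P_cr·L_e²/(π²E) = 4.030×10^4 × 3.650² / (π² × 1.13×10^10) = 4.814×10^-6 m⁴
I_req = 4.814×10^6 mm⁴
Rectangle, weak axis: I_min = h·b³/12 with h = 172 mm fixed  ⇒  b = (12I/h)^(1/3) = 69.5 mm

b ≈ 69.5 mm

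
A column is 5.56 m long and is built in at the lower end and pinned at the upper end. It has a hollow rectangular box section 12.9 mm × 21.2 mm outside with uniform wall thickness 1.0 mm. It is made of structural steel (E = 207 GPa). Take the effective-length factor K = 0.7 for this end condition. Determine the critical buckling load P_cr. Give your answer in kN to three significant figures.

Inner dimensions: h_i = 21.2 − 2×1.0 = 19.20 mm, b_i = 12.9 − 2×1.0 = 10.90 mm
Weak-axis I_min = (h_o·b_o³ − h_i·b_i³)/12 with b_o = 12.9, b_i = 10.90 mm (shorter outer/inner sides).
I_min = (21.2×12.9³ − 19.20×10.90³)/12 = 1.720×10^3 mm⁴
I = 1.720×10^3 mm⁴ = 1.720×10^-9 m⁴
Effective length L_e = K·L = 0.7 × 5.56 = 3.892 m
P_cr = π²EI / L_e² = π² × 207×10⁹ × 1.720×10^-9 / 3.892² = 232.0 N

P_cr ≈ 0.232 kN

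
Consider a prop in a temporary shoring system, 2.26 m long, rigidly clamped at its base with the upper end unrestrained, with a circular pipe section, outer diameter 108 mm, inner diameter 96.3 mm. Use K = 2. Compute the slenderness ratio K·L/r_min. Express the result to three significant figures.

d_o = 108 mm, d_i = 96.3 mm
I = π(d_o⁴ − d_i⁴)/64 = π(108⁴ − 96.30⁴)/64 = 2.457×10^6 mm⁴
A = 1.877×10^3 mm²;  r_min = √(I/A) = √(2.457×10^6/1.877×10^3) = 36.17 mm
L_e = K·L = 2 × 2.26 m = 4.520 m = 4520.0 mm
λ = L_e / r_min = 4520.0 / 36.17 = 125

λ ≈ 125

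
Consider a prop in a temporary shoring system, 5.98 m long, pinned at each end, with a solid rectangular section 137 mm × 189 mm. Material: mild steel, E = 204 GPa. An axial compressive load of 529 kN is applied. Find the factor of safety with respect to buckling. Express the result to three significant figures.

Buckling occurs about the weak axis: I_min = h·b³/12 with b = 137 mm (the shorter side).
I_min = 189×137³/12 = 4.050×10^7 mm⁴
I = 4.050×10^7 mm⁴ = 4.050×10^-5 m⁴
Effective length L_e = K·L = 1 × 5.98 = 5.980 m
P_cr = π²EI / L_e² = π² × 204×10⁹ × 4.050×10^-5 / 5.980² = 2.280×10^6 N
Factor of safety n = P_cr / P = 2280.2 / 529 = 4.31

n ≈ 4.31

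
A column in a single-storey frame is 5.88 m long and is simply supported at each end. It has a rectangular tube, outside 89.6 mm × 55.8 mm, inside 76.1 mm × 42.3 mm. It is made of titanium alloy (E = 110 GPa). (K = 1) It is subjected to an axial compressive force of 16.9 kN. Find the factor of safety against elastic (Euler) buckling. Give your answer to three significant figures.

n ≈ 1.52

Weak-axis I_min = (h_o·b_o³ − h_i·b_i³)/12 with b_o = 55.8, b_i = 42.30 mm (shorter outer/inner sides).
I_min = (89.6×55.8³ − 76.10×42.30³)/12 = 8.173×10^5 mm⁴
I = 8.173×10^5 mm⁴ = 8.173×10^-7 m⁴
Effective length L_e = K·L = 1 × 5.88 = 5.880 m
P_cr = π²EI / L_e² = π² × 110×10⁹ × 8.173×10^-7 / 5.880² = 2.566×10^4 N
Factor of safety n = P_cr / P = 25.663 / 16.9 = 1.52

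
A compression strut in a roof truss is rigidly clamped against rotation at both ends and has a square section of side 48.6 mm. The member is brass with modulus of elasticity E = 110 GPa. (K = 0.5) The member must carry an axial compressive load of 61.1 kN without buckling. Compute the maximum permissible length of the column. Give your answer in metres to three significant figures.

I = a⁴/12 = 48.6⁴/12 = 4.649×10^5 mm⁴
I = 4.649×10^-7 m⁴
At the buckling limit P_cr = P = 6.110×10^4 N
From P_cr = π²EI/(K·L)²:  L = (1/K)·√(π²EI/P_cr) = (1/0.5)·√(π²×1.10×10^11×4.649×10^-7/6.110×10^4)
L = 5.75 m

L_max ≈ 5.75 m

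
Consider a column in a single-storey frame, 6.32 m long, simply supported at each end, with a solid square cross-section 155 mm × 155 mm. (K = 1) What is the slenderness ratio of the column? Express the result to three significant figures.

I = a⁴/12 = 155⁴/12 = 4.810×10^7 mm⁴
A = 2.402×10^4 mm²;  r_min = √(I/A) = √(4.810×10^7/2.402×10^4) = 44.74 mm
L_e = K·L = 1 × 6.32 m = 6.320 m = 6320.0 mm
λ = L_e / r_min = 6320.0 / 44.74 = 141

λ ≈ 141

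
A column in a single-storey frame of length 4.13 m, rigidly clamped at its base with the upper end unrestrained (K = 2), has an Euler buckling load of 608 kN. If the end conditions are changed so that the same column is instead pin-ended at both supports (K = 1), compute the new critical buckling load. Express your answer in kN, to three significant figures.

P_cr ∝ 1/K², so P_cr,new = P_cr,old × (K_old/K_new)² = 608 × (2/1)²
= 608 × 4.000 = 2430 kN

P_cr ≈ 2430 kN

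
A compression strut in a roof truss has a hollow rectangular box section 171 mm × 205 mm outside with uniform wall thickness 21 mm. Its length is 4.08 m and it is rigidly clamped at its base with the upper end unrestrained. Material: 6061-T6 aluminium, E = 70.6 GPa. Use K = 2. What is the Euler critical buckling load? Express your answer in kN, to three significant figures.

Inner dimensions: h_i = 205 − 2×21 = 163.0 mm, b_i = 171 − 2×21 = 129.0 mm
Weak-axis I_min = (h_o·b_o³ − h_i·b_i³)/12 with b_o = 171, b_i = 129.0 mm (shorter outer/inner sides).
I_min = (205×171³ − 163.0×129.0³)/12 = 5.626×10^7 mm⁴
I = 5.626×10^7 mm⁴ = 5.626×10^-5 m⁴
Effective length L_e = K·L = 2 × 4.08 = 8.160 m
P_cr = π²EI / L_e² = π² × 70.6×10⁹ × 5.626×10^-5 / 8.160² = 5.888×10^5 N

P_cr ≈ 589 kN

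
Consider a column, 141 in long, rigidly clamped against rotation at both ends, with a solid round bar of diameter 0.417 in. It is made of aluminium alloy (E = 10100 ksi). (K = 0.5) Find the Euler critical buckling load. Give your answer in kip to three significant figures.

P_cr ≈ 0.0298 kip

I = πd⁴/64 = π×0.417⁴/64 = 1.484×10^-3 in⁴
Effective length L_e = K·L = 0.5 × 141 = 70.50 in
P_cr = π²EI / L_e² = π² × 10100×10³ × 1.484×10^-3 / 70.50² = 29.77 lb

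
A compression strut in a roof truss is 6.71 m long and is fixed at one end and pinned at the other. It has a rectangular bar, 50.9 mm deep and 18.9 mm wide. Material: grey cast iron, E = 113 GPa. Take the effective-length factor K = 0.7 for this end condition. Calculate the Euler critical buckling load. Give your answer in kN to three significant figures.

Buckling occurs about the weak axis: I_min = h·b³/12 with b = 18.9 mm (the shorter side).
I_min = 50.9×18.9³/12 = 2.864×10^4 mm⁴
I = 2.864×10^4 mm⁴ = 2.864×10^-8 m⁴
Effective length L_e = K·L = 0.7 × 6.71 = 4.697 m
P_cr = π²EI / L_e² = π² × 113×10⁹ × 2.864×10^-8 / 4.697² = 1.448×10^3 N

P_cr ≈ 1.45 kN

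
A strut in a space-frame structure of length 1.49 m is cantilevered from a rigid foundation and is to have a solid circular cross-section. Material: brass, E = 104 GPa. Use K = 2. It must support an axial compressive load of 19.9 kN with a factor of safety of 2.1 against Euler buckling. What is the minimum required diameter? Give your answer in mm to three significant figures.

Required P_cr = n·P = 2.1 × 19.9 = 41.79 kN
L_e = K·L = 2 × 1.49 = 2.980 m
Required I = P_cr·L_e²/(π²E) = 4.179×10^4 × 2.980² / (π² × 1.04×10^11) = 3.616×10^-7 m⁴
I_req = 3.616×10^5 mm⁴
Solid circle: I = πd⁴/64  ⇒  d = (64I/π)^(1/4) = (64×3.616×10^5/π)^(1/4) = 52.1 mm

d ≈ 52.1 mm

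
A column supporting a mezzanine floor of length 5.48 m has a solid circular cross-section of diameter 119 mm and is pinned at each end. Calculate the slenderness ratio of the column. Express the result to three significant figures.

For a solid circle r = d/4 = 119/4 = 29.75 mm
L_e = K·L = 1 × 5.48 m = 5.480 m = 5480.0 mm
λ = L_e / r_min = 5480.0 / 29.75 = 184

λ ≈ 184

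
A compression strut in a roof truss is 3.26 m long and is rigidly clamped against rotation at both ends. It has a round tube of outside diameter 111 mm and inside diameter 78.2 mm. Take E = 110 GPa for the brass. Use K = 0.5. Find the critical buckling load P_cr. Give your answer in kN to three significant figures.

P_cr ≈ 2290 kN

d_o = 111 mm, d_i = 78.2 mm
I = π(d_o⁴ − d_i⁴)/64 = π(111⁴ − 78.20⁴)/64 = 5.616×10^6 mm⁴
I = 5.616×10^6 mm⁴ = 5.616×10^-6 m⁴
Effective length L_e = K·L = 0.5 × 3.26 = 1.630 m
P_cr = π²EI / L_e² = π² × 110×10⁹ × 5.616×10^-6 / 1.630² = 2.295×10^6 N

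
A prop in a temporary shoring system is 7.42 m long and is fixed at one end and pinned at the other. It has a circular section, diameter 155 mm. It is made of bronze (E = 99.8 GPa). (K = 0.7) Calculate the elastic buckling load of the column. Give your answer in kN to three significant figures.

I = πd⁴/64 = π×155⁴/64 = 2.833×10^7 mm⁴
I = 2.833×10^7 mm⁴ = 2.833×10^-5 m⁴
Effective length L_e = K·L = 0.7 × 7.42 = 5.194 m
P_cr = π²EI / L_e² = π² × 99.8×10⁹ × 2.833×10^-5 / 5.194² = 1.034×10^6 N

P_cr ≈ 1030 kN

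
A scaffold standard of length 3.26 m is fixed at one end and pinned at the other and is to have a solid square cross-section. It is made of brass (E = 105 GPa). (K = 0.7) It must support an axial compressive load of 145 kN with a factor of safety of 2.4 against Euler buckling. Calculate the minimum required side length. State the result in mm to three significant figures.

Required P_cr = n·P = 2.4 × 145 = 348.0 kN
L_e = K·L = 0.7 × 3.26 = 2.282 m
Required I = P_cr·L_e²/(π²E) = 3.480×10^5 × 2.282² / (π² × 1.05×10^11) = 1.749×10^-6 m⁴
I_req = 1.749×10^6 mm⁴
Solid square: I = a⁴/12  ⇒  a = (12I)^(1/4) = (12×1.749×10^6)^(1/4) = 67.7 mm

a ≈ 67.7 mm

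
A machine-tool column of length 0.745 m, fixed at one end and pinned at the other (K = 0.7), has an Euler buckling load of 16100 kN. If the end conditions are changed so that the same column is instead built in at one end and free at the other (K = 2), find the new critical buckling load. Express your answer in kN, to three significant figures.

P_cr ∝ 1/K², so P_cr,new = P_cr,old × (K_old/K_new)² = 16100 × (0.7/2)²
= 16100 × 0.1225 = 1970 kN

P_cr ≈ 1970 kN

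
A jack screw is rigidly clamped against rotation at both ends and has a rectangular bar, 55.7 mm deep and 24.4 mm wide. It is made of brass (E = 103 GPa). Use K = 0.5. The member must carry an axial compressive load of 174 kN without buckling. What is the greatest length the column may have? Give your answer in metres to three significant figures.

Buckling occurs about the weak axis: I_min = h·b³/12 with b = 24.4 mm (the shorter side).
I_min = 55.7×24.4³/12 = 6.743×10^4 mm⁴
I = 6.743×10^-8 m⁴
At the buckling limit P_cr = P = 1.740×10^5 N
From P_cr = π²EI/(K·L)²:  L = (1/K)·√(π²EI/P_cr) = (1/0.5)·√(π²×1.03×10^11×6.743×10^-8/1.740×10^5)
L = 1.26 m

L_max ≈ 1.26 m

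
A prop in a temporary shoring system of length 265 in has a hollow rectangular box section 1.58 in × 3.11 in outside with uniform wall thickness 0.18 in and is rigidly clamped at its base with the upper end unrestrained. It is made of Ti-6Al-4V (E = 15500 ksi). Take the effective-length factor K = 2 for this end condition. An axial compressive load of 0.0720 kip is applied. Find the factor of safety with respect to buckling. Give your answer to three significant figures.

Inner dimensions: h_i = 3.11 − 2×0.18 = 2.750 in, b_i = 1.58 − 2×0.18 = 1.220 in
Weak-axis I_min = (h_o·b_o³ − h_i·b_i³)/12 with b_o = 1.58, b_i = 1.220 in (shorter outer/inner sides).
I_min = (3.11×1.58³ − 2.750×1.220³)/12 = 0.6061 in⁴
Effective length L_e = K·L = 2 × 265 = 530.0 in
P_cr = π²EI / L_e² = π² × 15500×10³ × 0.6061 / 530.0² = 330.1 lb
Factor of safety n = P_cr / P = 0.33008 / 0.0720 = 4.58

n ≈ 4.58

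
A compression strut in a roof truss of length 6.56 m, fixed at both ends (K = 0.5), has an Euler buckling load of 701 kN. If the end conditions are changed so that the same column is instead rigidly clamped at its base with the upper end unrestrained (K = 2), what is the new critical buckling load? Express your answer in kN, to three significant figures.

P_cr ≈ 43.8 kN

P_cr ∝ 1/K², so P_cr,new = P_cr,old × (K_old/K_new)² = 701 × (0.5/2)²
= 701 × 0.06250 = 43.8 kN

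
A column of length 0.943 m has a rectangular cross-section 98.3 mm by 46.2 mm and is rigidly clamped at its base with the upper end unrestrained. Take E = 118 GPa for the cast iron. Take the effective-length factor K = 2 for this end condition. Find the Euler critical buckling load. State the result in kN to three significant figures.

Buckling occurs about the weak axis: I_min = h·b³/12 with b = 46.2 mm (the shorter side).
I_min = 98.3×46.2³/12 = 8.078×10^5 mm⁴
I = 8.078×10^5 mm⁴ = 8.078×10^-7 m⁴
Effective length L_e = K·L = 2 × 0.943 = 1.886 m
P_cr = π²EI / L_e² = π² × 118×10⁹ × 8.078×10^-7 / 1.886² = 2.645×10^5 N

P_cr ≈ 264 kN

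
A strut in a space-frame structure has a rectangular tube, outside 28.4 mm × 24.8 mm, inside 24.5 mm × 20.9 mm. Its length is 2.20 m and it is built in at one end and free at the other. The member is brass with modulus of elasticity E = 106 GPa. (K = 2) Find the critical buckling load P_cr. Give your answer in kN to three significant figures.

Weak-axis I_min = (h_o·b_o³ − h_i·b_i³)/12 with b_o = 24.8, b_i = 20.90 mm (shorter outer/inner sides).
I_min = (28.4×24.8³ − 24.50×20.90³)/12 = 1.746×10^4 mm⁴
I = 1.746×10^4 mm⁴ = 1.746×10^-8 m⁴
Effective length L_e = K·L = 2 × 2.20 = 4.400 m
P_cr = π²EI / L_e² = π² × 106×10⁹ × 1.746×10^-8 / 4.400² = 943.5 N

P_cr ≈ 0.943 kN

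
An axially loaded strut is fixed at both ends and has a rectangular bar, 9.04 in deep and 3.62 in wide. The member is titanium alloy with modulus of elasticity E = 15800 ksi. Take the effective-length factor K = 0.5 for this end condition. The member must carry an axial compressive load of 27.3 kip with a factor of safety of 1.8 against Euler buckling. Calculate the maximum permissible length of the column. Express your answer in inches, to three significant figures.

Buckling occurs about the weak axis: I_min = h·b³/12 with b = 3.62 in (the shorter side).
I_min = 9.04×3.62³/12 = 35.74 in⁴
Required critical load P_cr = n·P = 1.8 × 27.3 = 49.14 kip = 4.914×10^4 lb
From P_cr = π²EI/(K·L)²:  L = (1/K)·√(π²EI/P_cr) = (1/0.5)·√(π²×1.58×10^7×35.74/4.914×10^4)
L = 674 in

L_max ≈ 674 in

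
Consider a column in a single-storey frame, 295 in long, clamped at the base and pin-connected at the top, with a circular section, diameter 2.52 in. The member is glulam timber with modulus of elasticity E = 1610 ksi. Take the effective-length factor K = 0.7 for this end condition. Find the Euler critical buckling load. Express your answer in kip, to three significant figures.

P_cr ≈ 0.738 kip

I = πd⁴/64 = π×2.52⁴/64 = 1.980 in⁴
Effective length L_e = K·L = 0.7 × 295 = 206.5 in
P_cr = π²EI / L_e² = π² × 1610×10³ × 1.980 / 206.5² = 737.7 lb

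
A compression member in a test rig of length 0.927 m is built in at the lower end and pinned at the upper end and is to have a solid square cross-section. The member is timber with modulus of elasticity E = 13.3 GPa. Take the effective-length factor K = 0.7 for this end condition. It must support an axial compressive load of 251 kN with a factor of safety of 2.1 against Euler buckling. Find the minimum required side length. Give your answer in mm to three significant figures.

Required P_cr = n·P = 2.1 × 251 = 527.1 kN
L_e = K·L = 0.7 × 0.927 = 0.6489 m
Required I = P_cr·L_e²/(π²E) = 5.271×10^5 × 0.6489² / (π² × 1.33×10^10) = 1.691×10^-6 m⁴
I_req = 1.691×10^6 mm⁴
Solid square: I = a⁴/12  ⇒  a = (12I)^(1/4) = (12×1.691×10^6)^(1/4) = 67.1 mm

a ≈ 67.1 mm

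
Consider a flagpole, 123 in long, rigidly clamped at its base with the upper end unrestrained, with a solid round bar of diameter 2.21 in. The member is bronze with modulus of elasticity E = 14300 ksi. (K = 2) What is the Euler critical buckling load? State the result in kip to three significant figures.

P_cr ≈ 2.73 kip

I = πd⁴/64 = π×2.21⁴/64 = 1.171 in⁴
Effective length L_e = K·L = 2 × 123 = 246.0 in
P_cr = π²EI / L_e² = π² × 14300×10³ × 1.171 / 246.0² = 2.731×10^3 lb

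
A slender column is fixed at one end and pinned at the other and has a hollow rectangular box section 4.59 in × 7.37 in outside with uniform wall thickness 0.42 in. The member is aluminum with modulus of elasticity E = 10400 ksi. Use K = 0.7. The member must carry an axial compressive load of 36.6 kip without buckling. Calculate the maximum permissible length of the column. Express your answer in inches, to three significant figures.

L_max ≈ 419 in

Inner dimensions: h_i = 7.37 − 2×0.42 = 6.530 in, b_i = 4.59 − 2×0.42 = 3.750 in
Weak-axis I_min = (h_o·b_o³ − h_i·b_i³)/12 with b_o = 4.59, b_i = 3.750 in (shorter outer/inner sides).
I_min = (7.37×4.59³ − 6.530×3.750³)/12 = 30.70 in⁴
At the buckling limit P_cr = P = 3.660×10^4 lb
From P_cr = π²EI/(K·L)²:  L = (1/K)·√(π²EI/P_cr) = (1/0.7)·√(π²×1.04×10^7×30.70/3.660×10^4)
L = 419 in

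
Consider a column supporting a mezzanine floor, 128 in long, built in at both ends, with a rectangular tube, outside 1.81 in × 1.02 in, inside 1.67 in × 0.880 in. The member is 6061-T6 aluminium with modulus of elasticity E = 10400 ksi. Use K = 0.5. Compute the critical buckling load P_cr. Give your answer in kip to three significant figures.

P_cr ≈ 1.63 kip

Weak-axis I_min = (h_o·b_o³ − h_i·b_i³)/12 with b_o = 1.02, b_i = 0.8800 in (shorter outer/inner sides).
I_min = (1.81×1.02³ − 1.670×0.8800³)/12 = 6.523×10^-2 in⁴
Effective length L_e = K·L = 0.5 × 128 = 64.00 in
P_cr = π²EI / L_e² = π² × 10400×10³ × 6.523×10^-2 / 64.00² = 1.635×10^3 lb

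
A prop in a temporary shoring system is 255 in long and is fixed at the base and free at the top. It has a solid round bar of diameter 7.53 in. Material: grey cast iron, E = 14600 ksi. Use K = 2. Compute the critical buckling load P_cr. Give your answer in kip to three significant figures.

P_cr ≈ 87.4 kip

I = πd⁴/64 = π×7.53⁴/64 = 157.8 in⁴
Effective length L_e = K·L = 2 × 255 = 510.0 in
P_cr = π²EI / L_e² = π² × 14600×10³ × 157.8 / 510.0² = 8.743×10^4 lb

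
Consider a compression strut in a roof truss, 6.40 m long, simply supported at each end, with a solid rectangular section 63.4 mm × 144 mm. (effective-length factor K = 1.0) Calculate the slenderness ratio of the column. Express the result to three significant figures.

λ ≈ 350

For a rectangle r_min = b/√12 = 63.4/√12 = 18.30 mm
L_e = K·L = 1 × 6.40 m = 6.400 m = 6400.0 mm
λ = L_e / r_min = 6400.0 / 18.30 = 350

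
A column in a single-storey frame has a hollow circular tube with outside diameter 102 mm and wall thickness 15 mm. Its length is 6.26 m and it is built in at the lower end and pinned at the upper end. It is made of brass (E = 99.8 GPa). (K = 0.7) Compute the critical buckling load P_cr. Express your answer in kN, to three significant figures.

P_cr ≈ 205 kN

Inner diameter d_i = 102 − 2×15 = 72.00 mm
I = π(d_o⁴ − d_i⁴)/64 = π(102⁴ − 72.00⁴)/64 = 3.994×10^6 mm⁴
I = 3.994×10^6 mm⁴ = 3.994×10^-6 m⁴
Effective length L_e = K·L = 0.7 × 6.26 = 4.382 m
P_cr = π²EI / L_e² = π² × 99.8×10⁹ × 3.994×10^-6 / 4.382² = 2.049×10^5 N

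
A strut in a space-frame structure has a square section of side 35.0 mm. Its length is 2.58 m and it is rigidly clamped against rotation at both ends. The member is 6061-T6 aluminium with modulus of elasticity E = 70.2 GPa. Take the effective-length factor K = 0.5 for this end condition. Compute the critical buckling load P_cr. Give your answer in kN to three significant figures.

I = a⁴/12 = 35.0⁴/12 = 1.251×10^5 mm⁴
I = 1.251×10^5 mm⁴ = 1.251×10^-7 m⁴
Effective length L_e = K·L = 0.5 × 2.58 = 1.290 m
P_cr = π²EI / L_e² = π² × 70.2×10⁹ × 1.251×10^-7 / 1.290² = 5.207×10^4 N

P_cr ≈ 52.1 kN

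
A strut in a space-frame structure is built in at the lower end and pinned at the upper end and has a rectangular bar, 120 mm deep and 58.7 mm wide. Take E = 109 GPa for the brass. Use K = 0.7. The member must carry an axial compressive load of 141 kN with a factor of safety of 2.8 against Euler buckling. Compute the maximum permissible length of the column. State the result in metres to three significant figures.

L_max ≈ 3.35 m

Buckling occurs about the weak axis: I_min = h·b³/12 with b = 58.7 mm (the shorter side).
I_min = 120×58.7³/12 = 2.023×10^6 mm⁴
I = 2.023×10^-6 m⁴
Required critical load P_cr = n·P = 2.8 × 141 = 394.8 kN = 3.948×10^5 N
From P_cr = π²EI/(K·L)²:  L = (1/K)·√(π²EI/P_cr) = (1/0.7)·√(π²×1.09×10^11×2.023×10^-6/3.948×10^5)
L = 3.35 m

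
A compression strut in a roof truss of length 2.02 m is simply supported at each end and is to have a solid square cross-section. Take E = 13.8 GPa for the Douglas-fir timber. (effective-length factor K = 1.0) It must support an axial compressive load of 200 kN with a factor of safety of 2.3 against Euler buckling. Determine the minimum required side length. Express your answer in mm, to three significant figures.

Required P_cr = n·P = 2.3 × 200 = 460.0 kN
L_e = K·L = 1 × 2.02 = 2.020 m
Required I = P_cr·L_e²/(π²E) = 4.600×10^5 × 2.020² / (π² × 1.38×10^10) = 1.378×10^-5 m⁴
I_req = 1.378×10^7 mm⁴
Solid square: I = a⁴/12  ⇒  a = (12I)^(1/4) = (12×1.378×10^7)^(1/4) = 113 mm

a ≈ 113 mm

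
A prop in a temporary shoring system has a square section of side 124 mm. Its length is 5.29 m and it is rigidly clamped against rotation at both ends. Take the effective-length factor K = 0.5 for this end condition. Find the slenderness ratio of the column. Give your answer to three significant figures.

For a square r = a/√12 = 124/√12 = 35.80 mm
L_e = K·L = 0.5 × 5.29 m = 2.645 m = 2645.0 mm
λ = L_e / r_min = 2645.0 / 35.80 = 73.9

λ ≈ 73.9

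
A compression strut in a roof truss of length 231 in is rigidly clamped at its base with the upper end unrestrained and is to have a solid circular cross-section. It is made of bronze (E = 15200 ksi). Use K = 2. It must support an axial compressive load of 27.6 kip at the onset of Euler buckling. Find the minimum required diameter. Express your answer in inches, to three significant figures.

d ≈ 5.32 in

L_e = K·L = 2 × 231 = 462.0 in
Required I = P_cr·L_e²/(π²E) = 2.760×10^4 × 462.0² / (π² × 1.52×10^7) = 39.27 in⁴
Solid circle: I = πd⁴/64  ⇒  d = (64I/π)^(1/4) = (64×39.27/π)^(1/4) = 5.32 in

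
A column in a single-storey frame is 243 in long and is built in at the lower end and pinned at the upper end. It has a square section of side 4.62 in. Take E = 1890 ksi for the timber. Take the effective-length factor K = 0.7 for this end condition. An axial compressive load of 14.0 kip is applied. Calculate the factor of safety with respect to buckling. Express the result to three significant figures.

n ≈ 1.75

I = a⁴/12 = 4.62⁴/12 = 37.97 in⁴
Effective length L_e = K·L = 0.7 × 243 = 170.1 in
P_cr = π²EI / L_e² = π² × 1890×10³ × 37.97 / 170.1² = 2.448×10^4 lb
Factor of safety n = P_cr / P = 24.476 / 14.0 = 1.75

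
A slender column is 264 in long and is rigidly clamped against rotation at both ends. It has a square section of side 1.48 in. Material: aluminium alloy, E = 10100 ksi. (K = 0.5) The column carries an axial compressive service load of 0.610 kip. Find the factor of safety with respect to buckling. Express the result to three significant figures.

n ≈ 3.75

I = a⁴/12 = 1.48⁴/12 = 0.3998 in⁴
Effective length L_e = K·L = 0.5 × 264 = 132.0 in
P_cr = π²EI / L_e² = π² × 10100×10³ × 0.3998 / 132.0² = 2.287×10^3 lb
Factor of safety n = P_cr / P = 2.2874 / 0.610 = 3.75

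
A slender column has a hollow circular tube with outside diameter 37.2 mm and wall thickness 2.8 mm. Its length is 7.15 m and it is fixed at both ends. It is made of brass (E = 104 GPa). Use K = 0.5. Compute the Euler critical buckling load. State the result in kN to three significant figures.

P_cr ≈ 3.62 kN

Inner diameter d_i = 37.2 − 2×2.8 = 31.60 mm
I = π(d_o⁴ − d_i⁴)/64 = π(37.2⁴ − 31.60⁴)/64 = 4.506×10^4 mm⁴
I = 4.506×10^4 mm⁴ = 4.506×10^-8 m⁴
Effective length L_e = K·L = 0.5 × 7.15 = 3.575 m
P_cr = π²EI / L_e² = π² × 104×10⁹ × 4.506×10^-8 / 3.575² = 3.619×10^3 N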